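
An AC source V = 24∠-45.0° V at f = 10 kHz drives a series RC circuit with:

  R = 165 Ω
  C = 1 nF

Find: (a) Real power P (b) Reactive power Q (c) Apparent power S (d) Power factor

Step 1 — Angular frequency: ω = 2π·f = 2π·1e+04 = 6.283e+04 rad/s.
Step 2 — Component impedances:
  R: Z = R = 165 Ω
  C: Z = 1/(jωC) = -j/(ω·C) = 0 - j1.592e+04 Ω
Step 3 — Series combination: Z_total = R + C = 165 - j1.592e+04 Ω = 1.592e+04∠-89.4° Ω.
Step 4 — Source phasor: V = 24∠-45.0° V = 16.97 - j16.97 V.
Step 5 — Current: I = V / Z = 0.001077 + j0.001055 A = 0.001508∠44.4° A.
Step 6 — Complex power: S = V·I* = 0.0003752 - j0.03619 VA.
Step 7 — Real power: P = Re(S) = 0.0003752 W.
Step 8 — Reactive power: Q = Im(S) = -0.03619 VAR.
Step 9 — Apparent power: |S| = 0.03619 VA.
Step 10 — Power factor: PF = P/|S| = 0.01037 (leading).

(a) P = 0.0003752 W  (b) Q = -0.03619 VAR  (c) S = 0.03619 VA  (d) PF = 0.01037 (leading)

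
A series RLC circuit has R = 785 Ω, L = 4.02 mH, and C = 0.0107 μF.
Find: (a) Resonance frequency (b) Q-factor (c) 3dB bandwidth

Step 1 — Resonance condition Im(Z)=0 gives ω₀ = 1/√(LC).
Step 2 — ω₀ = 1/√(0.00402·1.07e-08) = 1.525e+05 rad/s.
Step 3 — f₀ = ω₀/(2π) = 2.427e+04 Hz.
Step 4 — Series Q: Q = ω₀L/R = 1.525e+05·0.00402/785 = 0.7808.
Step 5 — 3dB bandwidth: Δω = ω₀/Q = 1.953e+05 rad/s; BW = Δω/(2π) = 3.108e+04 Hz.

(a) f₀ = 2.427e+04 Hz  (b) Q = 0.7808  (c) BW = 3.108e+04 Hz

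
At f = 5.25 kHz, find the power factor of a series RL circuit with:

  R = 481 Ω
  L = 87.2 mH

Step 1 — Angular frequency: ω = 2π·f = 2π·5250 = 3.299e+04 rad/s.
Step 2 — Component impedances:
  R: Z = R = 481 Ω
  L: Z = jωL = j·3.299e+04·0.0872 = 0 + j2876 Ω
Step 3 — Series combination: Z_total = R + L = 481 + j2876 Ω = 2916∠80.5° Ω.
Step 4 — Power factor: PF = cos(φ) = Re(Z)/|Z| = 481/2916.4 = 0.1649.
Step 5 — Type: Im(Z) = 2876 ⇒ lagging (phase φ = 80.5°).

PF = 0.1649 (lagging, φ = 80.5°)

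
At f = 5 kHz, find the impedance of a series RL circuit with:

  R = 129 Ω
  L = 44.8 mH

Step 1 — Angular frequency: ω = 2π·f = 2π·5000 = 3.142e+04 rad/s.
Step 2 — Component impedances:
  R: Z = R = 129 Ω
  L: Z = jωL = j·3.142e+04·0.0448 = 0 + j1407 Ω
Step 3 — Series combination: Z_total = R + L = 129 + j1407 Ω = 1413∠84.8° Ω.

Z = 129 + j1407 Ω = 1413∠84.8° Ω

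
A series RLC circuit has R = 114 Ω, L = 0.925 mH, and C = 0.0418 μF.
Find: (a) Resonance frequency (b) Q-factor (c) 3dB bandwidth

Step 1 — Resonance condition Im(Z)=0 gives ω₀ = 1/√(LC).
Step 2 — ω₀ = 1/√(0.000925·4.18e-08) = 1.608e+05 rad/s.
Step 3 — f₀ = ω₀/(2π) = 2.56e+04 Hz.
Step 4 — Series Q: Q = ω₀L/R = 1.608e+05·0.000925/114 = 1.305.
Step 5 — 3dB bandwidth: Δω = ω₀/Q = 1.232e+05 rad/s; BW = Δω/(2π) = 1.961e+04 Hz.

(a) f₀ = 2.56e+04 Hz  (b) Q = 1.305  (c) BW = 1.961e+04 Hz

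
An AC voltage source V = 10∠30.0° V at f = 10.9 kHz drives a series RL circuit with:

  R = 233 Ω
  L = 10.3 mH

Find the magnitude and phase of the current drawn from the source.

Step 1 — Angular frequency: ω = 2π·f = 2π·1.09e+04 = 6.849e+04 rad/s.
Step 2 — Component impedances:
  R: Z = R = 233 Ω
  L: Z = jωL = j·6.849e+04·0.0103 = 0 + j705.4 Ω
Step 3 — Series combination: Z_total = R + L = 233 + j705.4 Ω = 742.9∠71.7° Ω.
Step 4 — Source phasor: V = 10∠30.0° V = 8.66 + j5 V.
Step 5 — Ohm's law: I = V / Z_total = (8.66 + j5) / (233 + j705.4) = 0.01005 - j0.008958 A.
Step 6 — Convert to polar: |I| = 0.01346 A, ∠I = -41.7°.

I = 0.01346∠-41.7° A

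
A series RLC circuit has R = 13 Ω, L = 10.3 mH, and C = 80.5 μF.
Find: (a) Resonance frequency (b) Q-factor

Step 1 — Resonance condition Im(Z)=0 gives ω₀ = 1/√(LC).
Step 2 — ω₀ = 1/√(0.0103·8.05e-05) = 1098 rad/s.
Step 3 — f₀ = ω₀/(2π) = 174.8 Hz.
Step 4 — Series Q: Q = ω₀L/R = 1098·0.0103/13 = 0.8701.

(a) f₀ = 174.8 Hz  (b) Q = 0.8701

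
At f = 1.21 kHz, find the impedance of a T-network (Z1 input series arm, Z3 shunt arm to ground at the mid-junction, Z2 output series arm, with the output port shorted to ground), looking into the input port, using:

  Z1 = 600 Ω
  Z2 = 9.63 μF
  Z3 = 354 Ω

Step 1 — Angular frequency: ω = 2π·f = 2π·1210 = 7603 rad/s.
Step 2 — Component impedances:
  Z1: Z = R = 600 Ω
  Z2: Z = 1/(jωC) = -j/(ω·C) = 0 - j13.66 Ω
  Z3: Z = R = 354 Ω
Step 3 — With the output port shorted to ground, the output series arm Z2 runs from the junction to ground; the shunt arm Z3 also runs from the junction to ground. They appear in parallel: Z3 || Z2 = 0.5262 - j13.64 Ω.
Step 4 — Series with input arm Z1: Z_in = Z1 + (Z3 || Z2) = 600.5 - j13.64 Ω = 600.7∠-1.3° Ω.

Z = 600.5 - j13.64 Ω = 600.7∠-1.3° Ω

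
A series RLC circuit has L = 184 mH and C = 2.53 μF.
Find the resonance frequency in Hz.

Step 1 — Resonance condition Im(Z)=0 gives ω₀ = 1/√(LC).
Step 2 — ω₀ = 1/√(0.184·2.53e-06) = 1466 rad/s.
Step 3 — f₀ = ω₀/(2π) = 233.3 Hz.

f₀ = 233.3 Hz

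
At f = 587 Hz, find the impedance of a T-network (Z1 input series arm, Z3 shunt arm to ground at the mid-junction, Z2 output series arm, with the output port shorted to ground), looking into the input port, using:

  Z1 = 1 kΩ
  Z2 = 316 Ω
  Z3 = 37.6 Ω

Step 1 — Angular frequency: ω = 2π·f = 2π·587 = 3688 rad/s.
Step 2 — Component impedances:
  Z1: Z = R = 1000 Ω
  Z2: Z = R = 316 Ω
  Z3: Z = R = 37.6 Ω
Step 3 — With the output port shorted to ground, the output series arm Z2 runs from the junction to ground; the shunt arm Z3 also runs from the junction to ground. They appear in parallel: Z3 || Z2 = 33.6 Ω.
Step 4 — Series with input arm Z1: Z_in = Z1 + (Z3 || Z2) = 1034 Ω = 1034∠0.0° Ω.

Z = 1034 Ω = 1034∠0.0° Ω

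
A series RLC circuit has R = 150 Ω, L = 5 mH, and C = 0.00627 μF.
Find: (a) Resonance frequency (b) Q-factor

Step 1 — Resonance condition Im(Z)=0 gives ω₀ = 1/√(LC).
Step 2 — ω₀ = 1/√(0.005·6.27e-09) = 1.786e+05 rad/s.
Step 3 — f₀ = ω₀/(2π) = 2.843e+04 Hz.
Step 4 — Series Q: Q = ω₀L/R = 1.786e+05·0.005/150 = 5.953.

(a) f₀ = 2.843e+04 Hz  (b) Q = 5.953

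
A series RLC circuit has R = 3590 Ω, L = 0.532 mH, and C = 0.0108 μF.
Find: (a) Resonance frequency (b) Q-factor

Step 1 — Resonance condition Im(Z)=0 gives ω₀ = 1/√(LC).
Step 2 — ω₀ = 1/√(0.000532·1.08e-08) = 4.172e+05 rad/s.
Step 3 — f₀ = ω₀/(2π) = 6.64e+04 Hz.
Step 4 — Series Q: Q = ω₀L/R = 4.172e+05·0.000532/3590 = 0.06182.

(a) f₀ = 6.64e+04 Hz  (b) Q = 0.06182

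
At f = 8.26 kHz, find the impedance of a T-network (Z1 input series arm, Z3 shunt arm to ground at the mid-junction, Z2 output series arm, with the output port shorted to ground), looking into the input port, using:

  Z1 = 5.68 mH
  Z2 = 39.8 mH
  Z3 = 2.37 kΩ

Step 1 — Angular frequency: ω = 2π·f = 2π·8260 = 5.19e+04 rad/s.
Step 2 — Component impedances:
  Z1: Z = jωL = j·5.19e+04·0.00568 = 0 + j294.8 Ω
  Z2: Z = jωL = j·5.19e+04·0.0398 = 0 + j2066 Ω
  Z3: Z = R = 2370 Ω
Step 3 — With the output port shorted to ground, the output series arm Z2 runs from the junction to ground; the shunt arm Z3 also runs from the junction to ground. They appear in parallel: Z3 || Z2 = 1023 + j1174 Ω.
Step 4 — Series with input arm Z1: Z_in = Z1 + (Z3 || Z2) = 1023 + j1469 Ω = 1790∠55.1° Ω.

Z = 1023 + j1469 Ω = 1790∠55.1° Ω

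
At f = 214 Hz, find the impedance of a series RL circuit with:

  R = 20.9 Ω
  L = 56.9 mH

Step 1 — Angular frequency: ω = 2π·f = 2π·214 = 1345 rad/s.
Step 2 — Component impedances:
  R: Z = R = 20.9 Ω
  L: Z = jωL = j·1345·0.0569 = 0 + j76.51 Ω
Step 3 — Series combination: Z_total = R + L = 20.9 + j76.51 Ω = 79.31∠74.7° Ω.

Z = 20.9 + j76.51 Ω = 79.31∠74.7° Ω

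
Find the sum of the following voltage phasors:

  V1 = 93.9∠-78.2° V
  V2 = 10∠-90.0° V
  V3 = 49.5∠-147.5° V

Step 1 — Convert each phasor to rectangular form:
  V1 = 93.9·(cos(-78.2°) + j·sin(-78.2°)) = 19.2 - j91.92 V
  V2 = 10·(cos(-90.0°) + j·sin(-90.0°)) = 0 - j10 V
  V3 = 49.5·(cos(-147.5°) + j·sin(-147.5°)) = -41.75 - j26.6 V
Step 2 — Sum components: V_total = -22.55 - j128.5 V.
Step 3 — Convert to polar: |V_total| = 130.5 V, ∠V_total = -100.0°.

V_total = 130.5∠-100.0° V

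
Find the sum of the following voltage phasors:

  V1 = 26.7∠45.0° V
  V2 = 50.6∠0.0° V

Step 1 — Convert each phasor to rectangular form:
  V1 = 26.7·(cos(45.0°) + j·sin(45.0°)) = 18.88 + j18.88 V
  V2 = 50.6·(cos(0.0°) + j·sin(0.0°)) = 50.6 V
Step 2 — Sum components: V_total = 69.48 + j18.88 V.
Step 3 — Convert to polar: |V_total| = 72 V, ∠V_total = 15.2°.

V_total = 72∠15.2° V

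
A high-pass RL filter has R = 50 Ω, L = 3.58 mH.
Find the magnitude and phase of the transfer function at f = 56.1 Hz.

Step 1 — Angular frequency: ω = 2π·56.1 = 352.5 rad/s.
Step 2 — Transfer function: H(jω) = jωL/(R + jωL).
Step 3 — Numerator jωL = j·1.262; denominator R + jωL = 50 + j1.262.
Step 4 — H = 0.0006366 + j0.02522.
Step 5 — Magnitude: |H| = 0.02523 (-32.0 dB); phase: φ = 88.6°.

|H| = 0.02523 (-32.0 dB), φ = 88.6°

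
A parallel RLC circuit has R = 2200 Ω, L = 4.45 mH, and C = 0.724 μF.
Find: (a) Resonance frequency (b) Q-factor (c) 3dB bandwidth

Step 1 — Resonance: ω₀ = 1/√(LC) = 1/√(0.00445·7.24e-07) = 1.762e+04 rad/s.
Step 2 — f₀ = ω₀/(2π) = 2804 Hz.
Step 3 — Parallel Q: Q = R/(ω₀L) = 2200/(1.762e+04·0.00445) = 28.06.
Step 4 — Bandwidth: Δω = ω₀/Q = 627.8 rad/s; BW = Δω/(2π) = 99.92 Hz.

(a) f₀ = 2804 Hz  (b) Q = 28.06  (c) BW = 99.92 Hz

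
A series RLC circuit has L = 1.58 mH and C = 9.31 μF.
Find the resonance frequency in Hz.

Step 1 — Resonance condition Im(Z)=0 gives ω₀ = 1/√(LC).
Step 2 — ω₀ = 1/√(0.00158·9.31e-06) = 8245 rad/s.
Step 3 — f₀ = ω₀/(2π) = 1312 Hz.

f₀ = 1312 Hz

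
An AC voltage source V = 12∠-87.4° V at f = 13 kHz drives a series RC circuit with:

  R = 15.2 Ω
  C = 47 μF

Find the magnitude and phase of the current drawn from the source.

Step 1 — Angular frequency: ω = 2π·f = 2π·1.3e+04 = 8.168e+04 rad/s.
Step 2 — Component impedances:
  R: Z = R = 15.2 Ω
  C: Z = 1/(jωC) = -j/(ω·C) = 0 - j0.2605 Ω
Step 3 — Series combination: Z_total = R + C = 15.2 - j0.2605 Ω = 15.2∠-1.0° Ω.
Step 4 — Source phasor: V = 12∠-87.4° V = 0.5444 - j11.99 V.
Step 5 — Ohm's law: I = V / Z_total = (0.5444 - j11.99) / (15.2 - j0.2605) = 0.04931 - j0.7878 A.
Step 6 — Convert to polar: |I| = 0.7894 A, ∠I = -86.4°.

I = 0.7894∠-86.4° A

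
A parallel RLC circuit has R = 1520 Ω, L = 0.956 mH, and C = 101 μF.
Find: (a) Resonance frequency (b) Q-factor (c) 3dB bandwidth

Step 1 — Resonance: ω₀ = 1/√(LC) = 1/√(0.000956·0.000101) = 3218 rad/s.
Step 2 — f₀ = ω₀/(2π) = 512.2 Hz.
Step 3 — Parallel Q: Q = R/(ω₀L) = 1520/(3218·0.000956) = 494.1.
Step 4 — Bandwidth: Δω = ω₀/Q = 6.514 rad/s; BW = Δω/(2π) = 1.037 Hz.

(a) f₀ = 512.2 Hz  (b) Q = 494.1  (c) BW = 1.037 Hz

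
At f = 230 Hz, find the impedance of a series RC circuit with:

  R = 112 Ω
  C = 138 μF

Step 1 — Angular frequency: ω = 2π·f = 2π·230 = 1445 rad/s.
Step 2 — Component impedances:
  R: Z = R = 112 Ω
  C: Z = 1/(jωC) = -j/(ω·C) = 0 - j5.014 Ω
Step 3 — Series combination: Z_total = R + C = 112 - j5.014 Ω = 112.1∠-2.6° Ω.

Z = 112 - j5.014 Ω = 112.1∠-2.6° Ω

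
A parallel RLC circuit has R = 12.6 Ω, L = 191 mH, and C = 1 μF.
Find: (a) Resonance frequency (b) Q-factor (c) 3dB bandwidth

Step 1 — Resonance: ω₀ = 1/√(LC) = 1/√(0.191·1e-06) = 2288 rad/s.
Step 2 — f₀ = ω₀/(2π) = 364.2 Hz.
Step 3 — Parallel Q: Q = R/(ω₀L) = 12.6/(2288·0.191) = 0.02883.
Step 4 — Bandwidth: Δω = ω₀/Q = 7.937e+04 rad/s; BW = Δω/(2π) = 1.263e+04 Hz.

(a) f₀ = 364.2 Hz  (b) Q = 0.02883  (c) BW = 1.263e+04 Hz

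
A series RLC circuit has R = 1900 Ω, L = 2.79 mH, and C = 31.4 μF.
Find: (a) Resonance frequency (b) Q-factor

Step 1 — Resonance condition Im(Z)=0 gives ω₀ = 1/√(LC).
Step 2 — ω₀ = 1/√(0.00279·3.14e-05) = 3379 rad/s.
Step 3 — f₀ = ω₀/(2π) = 537.7 Hz.
Step 4 — Series Q: Q = ω₀L/R = 3379·0.00279/1900 = 0.004961.

(a) f₀ = 537.7 Hz  (b) Q = 0.004961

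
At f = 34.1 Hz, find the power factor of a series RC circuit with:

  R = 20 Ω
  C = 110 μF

Step 1 — Angular frequency: ω = 2π·f = 2π·34.1 = 214.3 rad/s.
Step 2 — Component impedances:
  R: Z = R = 20 Ω
  C: Z = 1/(jωC) = -j/(ω·C) = 0 - j42.43 Ω
Step 3 — Series combination: Z_total = R + C = 20 - j42.43 Ω = 46.91∠-64.8° Ω.
Step 4 — Power factor: PF = cos(φ) = Re(Z)/|Z| = 20/46.907 = 0.4264.
Step 5 — Type: Im(Z) = -42.43 ⇒ leading (phase φ = -64.8°).

PF = 0.4264 (leading, φ = -64.8°)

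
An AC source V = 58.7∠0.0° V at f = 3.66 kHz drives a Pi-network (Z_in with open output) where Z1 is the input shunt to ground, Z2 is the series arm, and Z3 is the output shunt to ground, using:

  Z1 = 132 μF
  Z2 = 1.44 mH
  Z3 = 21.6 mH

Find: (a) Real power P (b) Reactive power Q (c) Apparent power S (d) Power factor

Step 1 — Angular frequency: ω = 2π·f = 2π·3660 = 2.3e+04 rad/s.
Step 2 — Component impedances:
  Z1: Z = 1/(jωC) = -j/(ω·C) = 0 - j0.3294 Ω
  Z2: Z = jωL = j·2.3e+04·0.00144 = 0 + j33.11 Ω
  Z3: Z = jωL = j·2.3e+04·0.0216 = 0 + j496.7 Ω
Step 3 — With open output, the series arm Z2 and the output shunt Z3 appear in series to ground: Z2 + Z3 = 0 + j529.8 Ω.
Step 4 — Parallel with input shunt Z1: Z_in = Z1 || (Z2 + Z3) = 0 - j0.3296 Ω = 0.3296∠-90.0° Ω.
Step 5 — Source phasor: V = 58.7∠0.0° V = 58.7 V.
Step 6 — Current: I = V / Z = 0 + j178.1 A = 178.1∠90.0° A.
Step 7 — Complex power: S = V·I* = 0 - j1.045e+04 VA.
Step 8 — Real power: P = Re(S) = 0 W.
Step 9 — Reactive power: Q = Im(S) = -1.045e+04 VAR.
Step 10 — Apparent power: |S| = 1.045e+04 VA.
Step 11 — Power factor: PF = P/|S| = 0 (leading).

(a) P = 0 W  (b) Q = -1.045e+04 VAR  (c) S = 1.045e+04 VA  (d) PF = 0 (leading)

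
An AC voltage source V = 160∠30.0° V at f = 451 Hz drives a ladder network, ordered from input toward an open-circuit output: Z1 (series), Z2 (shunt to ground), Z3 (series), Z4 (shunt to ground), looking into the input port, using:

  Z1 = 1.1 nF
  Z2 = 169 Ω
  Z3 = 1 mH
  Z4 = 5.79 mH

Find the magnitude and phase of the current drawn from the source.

Step 1 — Angular frequency: ω = 2π·f = 2π·451 = 2834 rad/s.
Step 2 — Component impedances:
  Z1: Z = 1/(jωC) = -j/(ω·C) = 0 - j3.208e+05 Ω
  Z2: Z = R = 169 Ω
  Z3: Z = jωL = j·2834·0.001 = 0 + j2.834 Ω
  Z4: Z = jωL = j·2834·0.00579 = 0 + j16.41 Ω
Step 3 — Ladder network (open output): work backward from the far end, alternating series and parallel combinations. Z_in = 2.163 - j3.208e+05 Ω = 3.208e+05∠-90.0° Ω.
Step 4 — Source phasor: V = 160∠30.0° V = 138.6 + j80 V.
Step 5 — Ohm's law: I = V / Z_total = (138.6 + j80) / (2.163 - j3.208e+05) = -0.0002494 + j0.0004319 A.
Step 6 — Convert to polar: |I| = 0.0004988 A, ∠I = 120.0°.

I = 0.0004988∠120.0° A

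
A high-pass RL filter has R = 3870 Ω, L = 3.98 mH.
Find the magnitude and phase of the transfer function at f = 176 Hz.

Step 1 — Angular frequency: ω = 2π·176 = 1106 rad/s.
Step 2 — Transfer function: H(jω) = jωL/(R + jωL).
Step 3 — Numerator jωL = j·4.401; denominator R + jωL = 3870 + j4.401.
Step 4 — H = 1.293e-06 + j0.001137.
Step 5 — Magnitude: |H| = 0.001137 (-58.9 dB); phase: φ = 89.9°.

|H| = 0.001137 (-58.9 dB), φ = 89.9°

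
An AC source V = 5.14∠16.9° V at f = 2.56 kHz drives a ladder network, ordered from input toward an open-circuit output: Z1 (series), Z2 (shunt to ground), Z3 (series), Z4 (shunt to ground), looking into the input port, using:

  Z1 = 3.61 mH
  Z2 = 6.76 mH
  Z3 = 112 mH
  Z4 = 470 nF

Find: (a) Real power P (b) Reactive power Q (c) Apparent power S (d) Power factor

Step 1 — Angular frequency: ω = 2π·f = 2π·2560 = 1.608e+04 rad/s.
Step 2 — Component impedances:
  Z1: Z = jωL = j·1.608e+04·0.00361 = 0 + j58.07 Ω
  Z2: Z = jωL = j·1.608e+04·0.00676 = 0 + j108.7 Ω
  Z3: Z = jωL = j·1.608e+04·0.112 = 0 + j1802 Ω
  Z4: Z = 1/(jωC) = -j/(ω·C) = 0 - j132.3 Ω
Step 3 — Ladder network (open output): work backward from the far end, alternating series and parallel combinations. Z_in = 0 + j160.2 Ω = 160.2∠90.0° Ω.
Step 4 — Source phasor: V = 5.14∠16.9° V = 4.918 + j1.494 V.
Step 5 — Current: I = V / Z = 0.00933 - j0.03071 A = 0.03209∠-73.1° A.
Step 6 — Complex power: S = V·I* = 0 + j0.165 VA.
Step 7 — Real power: P = Re(S) = 0 W.
Step 8 — Reactive power: Q = Im(S) = 0.165 VAR.
Step 9 — Apparent power: |S| = 0.165 VA.
Step 10 — Power factor: PF = P/|S| = 0 (lagging).

(a) P = 0 W  (b) Q = 0.165 VAR  (c) S = 0.165 VA  (d) PF = 0 (lagging)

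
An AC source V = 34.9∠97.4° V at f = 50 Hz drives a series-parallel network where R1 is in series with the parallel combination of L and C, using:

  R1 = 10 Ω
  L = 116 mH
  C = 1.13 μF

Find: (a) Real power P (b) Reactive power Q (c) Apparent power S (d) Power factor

Step 1 — Angular frequency: ω = 2π·f = 2π·50 = 314.2 rad/s.
Step 2 — Component impedances:
  R1: Z = R = 10 Ω
  L: Z = jωL = j·314.2·0.116 = 0 + j36.44 Ω
  C: Z = 1/(jωC) = -j/(ω·C) = 0 - j2817 Ω
Step 3 — Parallel branch: L || C = 1/(1/L + 1/C) = 0 + j36.92 Ω.
Step 4 — Series with R1: Z_total = R1 + (L || C) = 10 + j36.92 Ω = 38.25∠74.8° Ω.
Step 5 — Source phasor: V = 34.9∠97.4° V = -4.495 + j34.61 V.
Step 6 — Current: I = V / Z = 0.8426 + j0.35 A = 0.9124∠22.6° A.
Step 7 — Complex power: S = V·I* = 8.325 + j30.74 VA.
Step 8 — Real power: P = Re(S) = 8.325 W.
Step 9 — Reactive power: Q = Im(S) = 30.74 VAR.
Step 10 — Apparent power: |S| = 31.84 VA.
Step 11 — Power factor: PF = P/|S| = 0.2614 (lagging).

(a) P = 8.325 W  (b) Q = 30.74 VAR  (c) S = 31.84 VA  (d) PF = 0.2614 (lagging)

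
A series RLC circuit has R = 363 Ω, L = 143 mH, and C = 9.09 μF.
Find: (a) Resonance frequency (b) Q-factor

Step 1 — Resonance condition Im(Z)=0 gives ω₀ = 1/√(LC).
Step 2 — ω₀ = 1/√(0.143·9.09e-06) = 877.1 rad/s.
Step 3 — f₀ = ω₀/(2π) = 139.6 Hz.
Step 4 — Series Q: Q = ω₀L/R = 877.1·0.143/363 = 0.3455.

(a) f₀ = 139.6 Hz  (b) Q = 0.3455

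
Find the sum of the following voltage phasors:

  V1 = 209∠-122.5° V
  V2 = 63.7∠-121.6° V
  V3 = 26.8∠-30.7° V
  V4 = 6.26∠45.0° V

Step 1 — Convert each phasor to rectangular form:
  V1 = 209·(cos(-122.5°) + j·sin(-122.5°)) = -112.3 - j176.3 V
  V2 = 63.7·(cos(-121.6°) + j·sin(-121.6°)) = -33.38 - j54.26 V
  V3 = 26.8·(cos(-30.7°) + j·sin(-30.7°)) = 23.04 - j13.68 V
  V4 = 6.26·(cos(45.0°) + j·sin(45.0°)) = 4.426 + j4.426 V
Step 2 — Sum components: V_total = -118.2 - j239.8 V.
Step 3 — Convert to polar: |V_total| = 267.3 V, ∠V_total = -116.2°.

V_total = 267.3∠-116.2° V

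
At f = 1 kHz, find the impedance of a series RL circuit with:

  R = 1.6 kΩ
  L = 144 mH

Step 1 — Angular frequency: ω = 2π·f = 2π·1000 = 6283 rad/s.
Step 2 — Component impedances:
  R: Z = R = 1600 Ω
  L: Z = jωL = j·6283·0.144 = 0 + j904.8 Ω
Step 3 — Series combination: Z_total = R + L = 1600 + j904.8 Ω = 1838∠29.5° Ω.

Z = 1600 + j904.8 Ω = 1838∠29.5° Ω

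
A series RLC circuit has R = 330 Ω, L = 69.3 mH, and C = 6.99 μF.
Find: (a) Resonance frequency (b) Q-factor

Step 1 — Resonance condition Im(Z)=0 gives ω₀ = 1/√(LC).
Step 2 — ω₀ = 1/√(0.0693·6.99e-06) = 1437 rad/s.
Step 3 — f₀ = ω₀/(2π) = 228.7 Hz.
Step 4 — Series Q: Q = ω₀L/R = 1437·0.0693/330 = 0.3017.

(a) f₀ = 228.7 Hz  (b) Q = 0.3017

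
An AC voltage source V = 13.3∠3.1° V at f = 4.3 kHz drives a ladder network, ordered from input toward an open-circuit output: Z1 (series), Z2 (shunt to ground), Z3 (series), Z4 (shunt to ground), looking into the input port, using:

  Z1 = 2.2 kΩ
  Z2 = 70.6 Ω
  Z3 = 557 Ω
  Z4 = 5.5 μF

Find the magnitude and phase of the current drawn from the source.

Step 1 — Angular frequency: ω = 2π·f = 2π·4300 = 2.702e+04 rad/s.
Step 2 — Component impedances:
  Z1: Z = R = 2200 Ω
  Z2: Z = R = 70.6 Ω
  Z3: Z = R = 557 Ω
  Z4: Z = 1/(jωC) = -j/(ω·C) = 0 - j6.73 Ω
Step 3 — Ladder network (open output): work backward from the far end, alternating series and parallel combinations. Z_in = 2263 - j0.08515 Ω = 2263∠-0.0° Ω.
Step 4 — Source phasor: V = 13.3∠3.1° V = 13.28 + j0.7192 V.
Step 5 — Ohm's law: I = V / Z_total = (13.28 + j0.7192) / (2263 - j0.08515) = 0.005869 + j0.0003181 A.
Step 6 — Convert to polar: |I| = 0.005878 A, ∠I = 3.1°.

I = 0.005878∠3.1° A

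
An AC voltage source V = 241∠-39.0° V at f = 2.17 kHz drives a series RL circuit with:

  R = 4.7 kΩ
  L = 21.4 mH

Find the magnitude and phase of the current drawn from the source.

Step 1 — Angular frequency: ω = 2π·f = 2π·2170 = 1.363e+04 rad/s.
Step 2 — Component impedances:
  R: Z = R = 4700 Ω
  L: Z = jωL = j·1.363e+04·0.0214 = 0 + j291.8 Ω
Step 3 — Series combination: Z_total = R + L = 4700 + j291.8 Ω = 4709∠3.6° Ω.
Step 4 — Source phasor: V = 241∠-39.0° V = 187.3 - j151.7 V.
Step 5 — Ohm's law: I = V / Z_total = (187.3 - j151.7) / (4700 + j291.8) = 0.0377 - j0.03461 A.
Step 6 — Convert to polar: |I| = 0.05118 A, ∠I = -42.6°.

I = 0.05118∠-42.6° A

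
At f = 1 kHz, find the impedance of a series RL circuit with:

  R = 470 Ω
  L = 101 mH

Step 1 — Angular frequency: ω = 2π·f = 2π·1000 = 6283 rad/s.
Step 2 — Component impedances:
  R: Z = R = 470 Ω
  L: Z = jωL = j·6283·0.101 = 0 + j634.6 Ω
Step 3 — Series combination: Z_total = R + L = 470 + j634.6 Ω = 789.7∠53.5° Ω.

Z = 470 + j634.6 Ω = 789.7∠53.5° Ω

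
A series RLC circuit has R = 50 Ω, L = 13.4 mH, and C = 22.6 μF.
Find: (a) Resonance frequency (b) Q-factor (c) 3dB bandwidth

Step 1 — Resonance: ω₀ = 1/√(LC) = 1/√(0.0134·2.26e-05) = 1817 rad/s.
Step 2 — f₀ = ω₀/(2π) = 289.2 Hz.
Step 3 — Series Q: Q = ω₀L/R = 1817·0.0134/50 = 0.487.
Step 4 — Bandwidth: Δω = ω₀/Q = 3731 rad/s; BW = Δω/(2π) = 593.9 Hz.

(a) f₀ = 289.2 Hz  (b) Q = 0.487  (c) BW = 593.9 Hz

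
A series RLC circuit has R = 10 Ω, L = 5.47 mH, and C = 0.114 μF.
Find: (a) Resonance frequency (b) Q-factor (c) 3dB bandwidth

Step 1 — Resonance condition Im(Z)=0 gives ω₀ = 1/√(LC).
Step 2 — ω₀ = 1/√(0.00547·1.14e-07) = 4.005e+04 rad/s.
Step 3 — f₀ = ω₀/(2π) = 6373 Hz.
Step 4 — Series Q: Q = ω₀L/R = 4.005e+04·0.00547/10 = 21.9.
Step 5 — 3dB bandwidth: Δω = ω₀/Q = 1828 rad/s; BW = Δω/(2π) = 291 Hz.

(a) f₀ = 6373 Hz  (b) Q = 21.9  (c) BW = 291 Hz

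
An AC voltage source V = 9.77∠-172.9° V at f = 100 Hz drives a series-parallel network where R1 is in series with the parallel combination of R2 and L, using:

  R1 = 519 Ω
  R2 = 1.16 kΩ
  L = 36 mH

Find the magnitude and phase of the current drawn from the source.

Step 1 — Angular frequency: ω = 2π·f = 2π·100 = 628.3 rad/s.
Step 2 — Component impedances:
  R1: Z = R = 519 Ω
  R2: Z = R = 1160 Ω
  L: Z = jωL = j·628.3·0.036 = 0 + j22.62 Ω
Step 3 — Parallel branch: R2 || L = 1/(1/R2 + 1/L) = 0.4409 + j22.61 Ω.
Step 4 — Series with R1: Z_total = R1 + (R2 || L) = 519.4 + j22.61 Ω = 519.9∠2.5° Ω.
Step 5 — Source phasor: V = 9.77∠-172.9° V = -9.695 - j1.208 V.
Step 6 — Ohm's law: I = V / Z_total = (-9.695 - j1.208) / (519.4 + j22.61) = -0.01873 - j0.001509 A.
Step 7 — Convert to polar: |I| = 0.01879 A, ∠I = -175.4°.

I = 0.01879∠-175.4° A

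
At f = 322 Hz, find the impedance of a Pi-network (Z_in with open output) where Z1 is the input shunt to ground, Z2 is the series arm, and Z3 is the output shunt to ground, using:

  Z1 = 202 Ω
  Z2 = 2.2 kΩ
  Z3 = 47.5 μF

Step 1 — Angular frequency: ω = 2π·f = 2π·322 = 2023 rad/s.
Step 2 — Component impedances:
  Z1: Z = R = 202 Ω
  Z2: Z = R = 2200 Ω
  Z3: Z = 1/(jωC) = -j/(ω·C) = 0 - j10.41 Ω
Step 3 — With open output, the series arm Z2 and the output shunt Z3 appear in series to ground: Z2 + Z3 = 2200 - j10.41 Ω.
Step 4 — Parallel with input shunt Z1: Z_in = Z1 || (Z2 + Z3) = 185 - j0.07359 Ω = 185∠-0.0° Ω.

Z = 185 - j0.07359 Ω = 185∠-0.0° Ω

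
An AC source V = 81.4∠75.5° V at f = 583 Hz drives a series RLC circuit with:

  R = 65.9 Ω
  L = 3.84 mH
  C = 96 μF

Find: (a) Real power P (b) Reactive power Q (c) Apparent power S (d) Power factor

Step 1 — Angular frequency: ω = 2π·f = 2π·583 = 3663 rad/s.
Step 2 — Component impedances:
  R: Z = R = 65.9 Ω
  L: Z = jωL = j·3663·0.00384 = 0 + j14.07 Ω
  C: Z = 1/(jωC) = -j/(ω·C) = 0 - j2.844 Ω
Step 3 — Series combination: Z_total = R + L + C = 65.9 + j11.22 Ω = 66.85∠9.7° Ω.
Step 4 — Source phasor: V = 81.4∠75.5° V = 20.38 + j78.81 V.
Step 5 — Current: I = V / Z = 0.4985 + j1.111 A = 1.218∠65.8° A.
Step 6 — Complex power: S = V·I* = 97.71 + j16.64 VA.
Step 7 — Real power: P = Re(S) = 97.71 W.
Step 8 — Reactive power: Q = Im(S) = 16.64 VAR.
Step 9 — Apparent power: |S| = 99.12 VA.
Step 10 — Power factor: PF = P/|S| = 0.9858 (lagging).

(a) P = 97.71 W  (b) Q = 16.64 VAR  (c) S = 99.12 VA  (d) PF = 0.9858 (lagging)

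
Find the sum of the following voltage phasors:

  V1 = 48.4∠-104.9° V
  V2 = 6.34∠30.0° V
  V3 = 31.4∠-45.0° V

Step 1 — Convert each phasor to rectangular form:
  V1 = 48.4·(cos(-104.9°) + j·sin(-104.9°)) = -12.45 - j46.77 V
  V2 = 6.34·(cos(30.0°) + j·sin(30.0°)) = 5.491 + j3.17 V
  V3 = 31.4·(cos(-45.0°) + j·sin(-45.0°)) = 22.2 - j22.2 V
Step 2 — Sum components: V_total = 15.25 - j65.81 V.
Step 3 — Convert to polar: |V_total| = 67.55 V, ∠V_total = -77.0°.

V_total = 67.55∠-77.0° V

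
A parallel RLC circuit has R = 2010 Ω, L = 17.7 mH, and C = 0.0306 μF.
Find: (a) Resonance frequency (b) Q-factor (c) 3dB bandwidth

Step 1 — Resonance: ω₀ = 1/√(LC) = 1/√(0.0177·3.06e-08) = 4.297e+04 rad/s.
Step 2 — f₀ = ω₀/(2π) = 6839 Hz.
Step 3 — Parallel Q: Q = R/(ω₀L) = 2010/(4.297e+04·0.0177) = 2.643.
Step 4 — Bandwidth: Δω = ω₀/Q = 1.626e+04 rad/s; BW = Δω/(2π) = 2588 Hz.

(a) f₀ = 6839 Hz  (b) Q = 2.643  (c) BW = 2588 Hz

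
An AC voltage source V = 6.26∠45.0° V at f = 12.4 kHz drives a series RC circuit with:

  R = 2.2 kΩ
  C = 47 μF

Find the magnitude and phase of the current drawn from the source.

Step 1 — Angular frequency: ω = 2π·f = 2π·1.24e+04 = 7.791e+04 rad/s.
Step 2 — Component impedances:
  R: Z = R = 2200 Ω
  C: Z = 1/(jωC) = -j/(ω·C) = 0 - j0.2731 Ω
Step 3 — Series combination: Z_total = R + C = 2200 - j0.2731 Ω = 2200∠-0.0° Ω.
Step 4 — Source phasor: V = 6.26∠45.0° V = 4.426 + j4.426 V.
Step 5 — Ohm's law: I = V / Z_total = (4.426 + j4.426) / (2200 - j0.2731) = 0.002012 + j0.002012 A.
Step 6 — Convert to polar: |I| = 0.002845 A, ∠I = 45.0°.

I = 0.002845∠45.0° A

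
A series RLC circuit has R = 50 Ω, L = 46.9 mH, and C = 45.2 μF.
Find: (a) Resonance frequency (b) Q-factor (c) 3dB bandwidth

Step 1 — Resonance: ω₀ = 1/√(LC) = 1/√(0.0469·4.52e-05) = 686.8 rad/s.
Step 2 — f₀ = ω₀/(2π) = 109.3 Hz.
Step 3 — Series Q: Q = ω₀L/R = 686.8·0.0469/50 = 0.6442.
Step 4 — Bandwidth: Δω = ω₀/Q = 1066 rad/s; BW = Δω/(2π) = 169.7 Hz.

(a) f₀ = 109.3 Hz  (b) Q = 0.6442  (c) BW = 169.7 Hz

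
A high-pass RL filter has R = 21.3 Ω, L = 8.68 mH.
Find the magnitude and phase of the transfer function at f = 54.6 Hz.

Step 1 — Angular frequency: ω = 2π·54.6 = 343.1 rad/s.
Step 2 — Transfer function: H(jω) = jωL/(R + jωL).
Step 3 — Numerator jωL = j·2.978; denominator R + jωL = 21.3 + j2.978.
Step 4 — H = 0.01917 + j0.1371.
Step 5 — Magnitude: |H| = 0.1385 (-17.2 dB); phase: φ = 82.0°.

|H| = 0.1385 (-17.2 dB), φ = 82.0°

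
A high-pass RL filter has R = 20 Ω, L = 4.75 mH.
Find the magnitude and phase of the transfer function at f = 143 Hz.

Step 1 — Angular frequency: ω = 2π·143 = 898.5 rad/s.
Step 2 — Transfer function: H(jω) = jωL/(R + jωL).
Step 3 — Numerator jωL = j·4.268; denominator R + jωL = 20 + j4.268.
Step 4 — H = 0.04355 + j0.2041.
Step 5 — Magnitude: |H| = 0.2087 (-13.6 dB); phase: φ = 78.0°.

|H| = 0.2087 (-13.6 dB), φ = 78.0°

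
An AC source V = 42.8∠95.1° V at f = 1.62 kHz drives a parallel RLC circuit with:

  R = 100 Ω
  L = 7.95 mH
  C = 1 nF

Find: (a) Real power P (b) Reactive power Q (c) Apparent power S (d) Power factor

Step 1 — Angular frequency: ω = 2π·f = 2π·1620 = 1.018e+04 rad/s.
Step 2 — Component impedances:
  R: Z = R = 100 Ω
  L: Z = jωL = j·1.018e+04·0.00795 = 0 + j80.92 Ω
  C: Z = 1/(jωC) = -j/(ω·C) = 0 - j9.824e+04 Ω
Step 3 — Parallel combination: 1/Z_total = 1/R + 1/L + 1/C; Z_total = 39.61 + j48.91 Ω = 62.94∠51.0° Ω.
Step 4 — Source phasor: V = 42.8∠95.1° V = -3.805 + j42.63 V.
Step 5 — Current: I = V / Z = 0.4883 + j0.4733 A = 0.6801∠44.1° A.
Step 6 — Complex power: S = V·I* = 18.32 + j22.62 VA.
Step 7 — Real power: P = Re(S) = 18.32 W.
Step 8 — Reactive power: Q = Im(S) = 22.62 VAR.
Step 9 — Apparent power: |S| = 29.11 VA.
Step 10 — Power factor: PF = P/|S| = 0.6294 (lagging).

(a) P = 18.32 W  (b) Q = 22.62 VAR  (c) S = 29.11 VA  (d) PF = 0.6294 (lagging)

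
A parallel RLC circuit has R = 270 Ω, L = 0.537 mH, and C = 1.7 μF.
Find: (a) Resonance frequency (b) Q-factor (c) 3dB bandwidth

Step 1 — Resonance: ω₀ = 1/√(LC) = 1/√(0.000537·1.7e-06) = 3.31e+04 rad/s.
Step 2 — f₀ = ω₀/(2π) = 5268 Hz.
Step 3 — Parallel Q: Q = R/(ω₀L) = 270/(3.31e+04·0.000537) = 15.19.
Step 4 — Bandwidth: Δω = ω₀/Q = 2179 rad/s; BW = Δω/(2π) = 346.7 Hz.

(a) f₀ = 5268 Hz  (b) Q = 15.19  (c) BW = 346.7 Hz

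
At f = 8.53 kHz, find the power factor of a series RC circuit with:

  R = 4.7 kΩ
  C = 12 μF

Step 1 — Angular frequency: ω = 2π·f = 2π·8530 = 5.36e+04 rad/s.
Step 2 — Component impedances:
  R: Z = R = 4700 Ω
  C: Z = 1/(jωC) = -j/(ω·C) = 0 - j1.555 Ω
Step 3 — Series combination: Z_total = R + C = 4700 - j1.555 Ω = 4700∠-0.0° Ω.
Step 4 — Power factor: PF = cos(φ) = Re(Z)/|Z| = 4700/4700 = 1.
Step 5 — Type: Im(Z) = -1.555 ⇒ leading (phase φ = -0.0°).

PF = 1 (leading, φ = -0.0°)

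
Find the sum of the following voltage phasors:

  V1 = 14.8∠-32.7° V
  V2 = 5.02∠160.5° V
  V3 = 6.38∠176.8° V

Step 1 — Convert each phasor to rectangular form:
  V1 = 14.8·(cos(-32.7°) + j·sin(-32.7°)) = 12.45 - j7.996 V
  V2 = 5.02·(cos(160.5°) + j·sin(160.5°)) = -4.732 + j1.676 V
  V3 = 6.38·(cos(176.8°) + j·sin(176.8°)) = -6.37 + j0.3561 V
Step 2 — Sum components: V_total = 1.352 - j5.964 V.
Step 3 — Convert to polar: |V_total| = 6.115 V, ∠V_total = -77.2°.

V_total = 6.115∠-77.2° V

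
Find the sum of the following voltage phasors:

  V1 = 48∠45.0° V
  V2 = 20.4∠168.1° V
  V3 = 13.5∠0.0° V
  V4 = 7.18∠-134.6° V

Step 1 — Convert each phasor to rectangular form:
  V1 = 48·(cos(45.0°) + j·sin(45.0°)) = 33.94 + j33.94 V
  V2 = 20.4·(cos(168.1°) + j·sin(168.1°)) = -19.96 + j4.207 V
  V3 = 13.5·(cos(0.0°) + j·sin(0.0°)) = 13.5 V
  V4 = 7.18·(cos(-134.6°) + j·sin(-134.6°)) = -5.041 - j5.112 V
Step 2 — Sum components: V_total = 22.44 + j33.04 V.
Step 3 — Convert to polar: |V_total| = 39.93 V, ∠V_total = 55.8°.

V_total = 39.93∠55.8° V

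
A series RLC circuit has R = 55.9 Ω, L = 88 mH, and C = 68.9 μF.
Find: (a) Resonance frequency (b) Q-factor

Step 1 — Resonance condition Im(Z)=0 gives ω₀ = 1/√(LC).
Step 2 — ω₀ = 1/√(0.088·6.89e-05) = 406.1 rad/s.
Step 3 — f₀ = ω₀/(2π) = 64.64 Hz.
Step 4 — Series Q: Q = ω₀L/R = 406.1·0.088/55.9 = 0.6393.

(a) f₀ = 64.64 Hz  (b) Q = 0.6393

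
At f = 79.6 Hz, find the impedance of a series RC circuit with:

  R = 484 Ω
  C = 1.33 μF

Step 1 — Angular frequency: ω = 2π·f = 2π·79.6 = 500.1 rad/s.
Step 2 — Component impedances:
  R: Z = R = 484 Ω
  C: Z = 1/(jωC) = -j/(ω·C) = 0 - j1503 Ω
Step 3 — Series combination: Z_total = R + C = 484 - j1503 Ω = 1579∠-72.2° Ω.

Z = 484 - j1503 Ω = 1579∠-72.2° Ω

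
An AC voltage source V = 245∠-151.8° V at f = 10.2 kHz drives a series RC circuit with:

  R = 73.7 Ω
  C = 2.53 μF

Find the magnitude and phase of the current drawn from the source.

Step 1 — Angular frequency: ω = 2π·f = 2π·1.02e+04 = 6.409e+04 rad/s.
Step 2 — Component impedances:
  R: Z = R = 73.7 Ω
  C: Z = 1/(jωC) = -j/(ω·C) = 0 - j6.167 Ω
Step 3 — Series combination: Z_total = R + C = 73.7 - j6.167 Ω = 73.96∠-4.8° Ω.
Step 4 — Source phasor: V = 245∠-151.8° V = -215.9 - j115.8 V.
Step 5 — Ohm's law: I = V / Z_total = (-215.9 - j115.8) / (73.7 - j6.167) = -2.779 - j1.803 A.
Step 6 — Convert to polar: |I| = 3.313 A, ∠I = -147.0°.

I = 3.313∠-147.0° A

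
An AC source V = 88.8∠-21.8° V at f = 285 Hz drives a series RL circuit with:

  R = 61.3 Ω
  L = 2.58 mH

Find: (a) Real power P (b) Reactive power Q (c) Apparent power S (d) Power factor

Step 1 — Angular frequency: ω = 2π·f = 2π·285 = 1791 rad/s.
Step 2 — Component impedances:
  R: Z = R = 61.3 Ω
  L: Z = jωL = j·1791·0.00258 = 0 + j4.62 Ω
Step 3 — Series combination: Z_total = R + L = 61.3 + j4.62 Ω = 61.47∠4.3° Ω.
Step 4 — Source phasor: V = 88.8∠-21.8° V = 82.45 - j32.98 V.
Step 5 — Current: I = V / Z = 1.297 - j0.6357 A = 1.445∠-26.1° A.
Step 6 — Complex power: S = V·I* = 127.9 + j9.64 VA.
Step 7 — Real power: P = Re(S) = 127.9 W.
Step 8 — Reactive power: Q = Im(S) = 9.64 VAR.
Step 9 — Apparent power: |S| = 128.3 VA.
Step 10 — Power factor: PF = P/|S| = 0.9972 (lagging).

(a) P = 127.9 W  (b) Q = 9.64 VAR  (c) S = 128.3 VA  (d) PF = 0.9972 (lagging)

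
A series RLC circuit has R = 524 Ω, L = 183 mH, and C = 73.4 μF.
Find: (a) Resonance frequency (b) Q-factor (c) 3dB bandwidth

Step 1 — Resonance condition Im(Z)=0 gives ω₀ = 1/√(LC).
Step 2 — ω₀ = 1/√(0.183·7.34e-05) = 272.9 rad/s.
Step 3 — f₀ = ω₀/(2π) = 43.43 Hz.
Step 4 — Series Q: Q = ω₀L/R = 272.9·0.183/524 = 0.09529.
Step 5 — 3dB bandwidth: Δω = ω₀/Q = 2863 rad/s; BW = Δω/(2π) = 455.7 Hz.

(a) f₀ = 43.43 Hz  (b) Q = 0.09529  (c) BW = 455.7 Hz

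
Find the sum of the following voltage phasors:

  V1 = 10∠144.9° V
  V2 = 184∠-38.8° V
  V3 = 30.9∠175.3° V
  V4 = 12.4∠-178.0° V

Step 1 — Convert each phasor to rectangular form:
  V1 = 10·(cos(144.9°) + j·sin(144.9°)) = -8.181 + j5.75 V
  V2 = 184·(cos(-38.8°) + j·sin(-38.8°)) = 143.4 - j115.3 V
  V3 = 30.9·(cos(175.3°) + j·sin(175.3°)) = -30.8 + j2.532 V
  V4 = 12.4·(cos(-178.0°) + j·sin(-178.0°)) = -12.39 - j0.4328 V
Step 2 — Sum components: V_total = 92.03 - j107.4 V.
Step 3 — Convert to polar: |V_total| = 141.5 V, ∠V_total = -49.4°.

V_total = 141.5∠-49.4° V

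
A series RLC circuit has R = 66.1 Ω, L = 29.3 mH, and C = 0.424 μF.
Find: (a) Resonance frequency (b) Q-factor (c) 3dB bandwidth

Step 1 — Resonance: ω₀ = 1/√(LC) = 1/√(0.0293·4.24e-07) = 8972 rad/s.
Step 2 — f₀ = ω₀/(2π) = 1428 Hz.
Step 3 — Series Q: Q = ω₀L/R = 8972·0.0293/66.1 = 3.977.
Step 4 — Bandwidth: Δω = ω₀/Q = 2256 rad/s; BW = Δω/(2π) = 359 Hz.

(a) f₀ = 1428 Hz  (b) Q = 3.977  (c) BW = 359 Hz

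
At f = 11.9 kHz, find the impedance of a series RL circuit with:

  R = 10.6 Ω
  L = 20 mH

Step 1 — Angular frequency: ω = 2π·f = 2π·1.19e+04 = 7.477e+04 rad/s.
Step 2 — Component impedances:
  R: Z = R = 10.6 Ω
  L: Z = jωL = j·7.477e+04·0.02 = 0 + j1495 Ω
Step 3 — Series combination: Z_total = R + L = 10.6 + j1495 Ω = 1495∠89.6° Ω.

Z = 10.6 + j1495 Ω = 1495∠89.6° Ω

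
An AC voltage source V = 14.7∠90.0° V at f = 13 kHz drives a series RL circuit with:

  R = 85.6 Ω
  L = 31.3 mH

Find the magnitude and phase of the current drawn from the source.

Step 1 — Angular frequency: ω = 2π·f = 2π·1.3e+04 = 8.168e+04 rad/s.
Step 2 — Component impedances:
  R: Z = R = 85.6 Ω
  L: Z = jωL = j·8.168e+04·0.0313 = 0 + j2557 Ω
Step 3 — Series combination: Z_total = R + L = 85.6 + j2557 Ω = 2558∠88.1° Ω.
Step 4 — Source phasor: V = 14.7∠90.0° V = 0 + j14.7 V.
Step 5 — Ohm's law: I = V / Z_total = (0 + j14.7) / (85.6 + j2557) = 0.005743 + j0.0001923 A.
Step 6 — Convert to polar: |I| = 0.005747 A, ∠I = 1.9°.

I = 0.005747∠1.9° A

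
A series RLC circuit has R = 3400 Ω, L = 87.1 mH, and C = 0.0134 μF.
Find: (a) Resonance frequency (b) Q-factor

Step 1 — Resonance condition Im(Z)=0 gives ω₀ = 1/√(LC).
Step 2 — ω₀ = 1/√(0.0871·1.34e-08) = 2.927e+04 rad/s.
Step 3 — f₀ = ω₀/(2π) = 4659 Hz.
Step 4 — Series Q: Q = ω₀L/R = 2.927e+04·0.0871/3400 = 0.7499.

(a) f₀ = 4659 Hz  (b) Q = 0.7499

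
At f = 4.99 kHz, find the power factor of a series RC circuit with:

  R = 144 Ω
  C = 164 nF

Step 1 — Angular frequency: ω = 2π·f = 2π·4990 = 3.135e+04 rad/s.
Step 2 — Component impedances:
  R: Z = R = 144 Ω
  C: Z = 1/(jωC) = -j/(ω·C) = 0 - j194.5 Ω
Step 3 — Series combination: Z_total = R + C = 144 - j194.5 Ω = 242∠-53.5° Ω.
Step 4 — Power factor: PF = cos(φ) = Re(Z)/|Z| = 144/241.99 = 0.5951.
Step 5 — Type: Im(Z) = -194.5 ⇒ leading (phase φ = -53.5°).

PF = 0.5951 (leading, φ = -53.5°)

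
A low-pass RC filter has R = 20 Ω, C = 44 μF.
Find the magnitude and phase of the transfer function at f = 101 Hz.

Step 1 — Angular frequency: ω = 2π·101 = 634.6 rad/s.
Step 2 — Transfer function: H(jω) = 1/(1 + jωRC).
Step 3 — Denominator: 1 + jωRC = 1 + j·634.6·20·4.4e-05 = 1 + j0.5584.
Step 4 — H = 0.7623 - j0.4257.
Step 5 — Magnitude: |H| = 0.8731 (-1.2 dB); phase: φ = -29.2°.

|H| = 0.8731 (-1.2 dB), φ = -29.2°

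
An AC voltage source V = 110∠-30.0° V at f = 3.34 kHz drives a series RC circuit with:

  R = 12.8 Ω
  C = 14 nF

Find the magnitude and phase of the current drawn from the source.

Step 1 — Angular frequency: ω = 2π·f = 2π·3340 = 2.099e+04 rad/s.
Step 2 — Component impedances:
  R: Z = R = 12.8 Ω
  C: Z = 1/(jωC) = -j/(ω·C) = 0 - j3404 Ω
Step 3 — Series combination: Z_total = R + C = 12.8 - j3404 Ω = 3404∠-89.8° Ω.
Step 4 — Source phasor: V = 110∠-30.0° V = 95.26 - j55 V.
Step 5 — Ohm's law: I = V / Z_total = (95.26 - j55) / (12.8 - j3404) = 0.01626 + j0.02793 A.
Step 6 — Convert to polar: |I| = 0.03232 A, ∠I = 59.8°.

I = 0.03232∠59.8° A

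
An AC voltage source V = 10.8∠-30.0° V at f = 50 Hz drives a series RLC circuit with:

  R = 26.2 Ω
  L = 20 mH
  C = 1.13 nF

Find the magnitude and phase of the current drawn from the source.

Step 1 — Angular frequency: ω = 2π·f = 2π·50 = 314.2 rad/s.
Step 2 — Component impedances:
  R: Z = R = 26.2 Ω
  L: Z = jωL = j·314.2·0.02 = 0 + j6.283 Ω
  C: Z = 1/(jωC) = -j/(ω·C) = 0 - j2.817e+06 Ω
Step 3 — Series combination: Z_total = R + L + C = 26.2 - j2.817e+06 Ω = 2.817e+06∠-90.0° Ω.
Step 4 — Source phasor: V = 10.8∠-30.0° V = 9.353 - j5.4 V.
Step 5 — Ohm's law: I = V / Z_total = (9.353 - j5.4) / (26.2 - j2.817e+06) = 1.917e-06 + j3.32e-06 A.
Step 6 — Convert to polar: |I| = 3.834e-06 A, ∠I = 60.0°.

I = 3.834e-06∠60.0° A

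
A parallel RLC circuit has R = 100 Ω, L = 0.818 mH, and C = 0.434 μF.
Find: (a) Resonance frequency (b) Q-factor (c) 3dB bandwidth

Step 1 — Resonance: ω₀ = 1/√(LC) = 1/√(0.000818·4.34e-07) = 5.307e+04 rad/s.
Step 2 — f₀ = ω₀/(2π) = 8447 Hz.
Step 3 — Parallel Q: Q = R/(ω₀L) = 100/(5.307e+04·0.000818) = 2.303.
Step 4 — Bandwidth: Δω = ω₀/Q = 2.304e+04 rad/s; BW = Δω/(2π) = 3667 Hz.

(a) f₀ = 8447 Hz  (b) Q = 2.303  (c) BW = 3667 Hz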